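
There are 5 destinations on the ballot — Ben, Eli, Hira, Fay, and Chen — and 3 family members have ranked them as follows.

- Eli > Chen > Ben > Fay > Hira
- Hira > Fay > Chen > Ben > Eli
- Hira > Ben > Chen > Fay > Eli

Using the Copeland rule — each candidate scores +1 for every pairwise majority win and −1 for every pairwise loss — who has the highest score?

Pairwise results:
  Ben vs Eli: Ben wins 2–1.
  Ben vs Hira: Hira wins 2–1.
  Ben vs Fay: Ben wins 2–1.
  Ben vs Chen: Chen wins 2–1.
  Eli vs Hira: Hira wins 2–1.
  Eli vs Fay: Fay wins 2–1.
  Eli vs Chen: Chen wins 2–1.
  Hira vs Fay: Hira wins 2–1.
  Hira vs Chen: Hira wins 2–1.
  Fay vs Chen: Chen wins 2–1.
Copeland scores (wins − losses):
  Ben: 2 − 2 = 0
  Eli: 0 − 4 = -4
  Hira: 4 − 0 = 4
  Fay: 1 − 3 = -2
  Chen: 3 − 1 = 2
Hira has the best Copeland score.

Hira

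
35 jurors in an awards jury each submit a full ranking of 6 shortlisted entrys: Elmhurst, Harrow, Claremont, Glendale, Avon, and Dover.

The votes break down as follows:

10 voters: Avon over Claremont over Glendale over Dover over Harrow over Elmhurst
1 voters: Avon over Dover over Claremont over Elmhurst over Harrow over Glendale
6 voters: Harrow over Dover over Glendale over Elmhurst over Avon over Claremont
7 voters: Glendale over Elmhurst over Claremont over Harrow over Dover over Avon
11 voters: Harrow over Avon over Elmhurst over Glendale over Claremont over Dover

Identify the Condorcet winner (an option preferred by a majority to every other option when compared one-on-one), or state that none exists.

Head-to-head results (35 voters total):
Elmhurst vs Harrow: Harrow wins 27–8.
Elmhurst vs Claremont: Elmhurst wins 24–11.
Elmhurst vs Glendale: Glendale wins 23–12.
Elmhurst vs Avon: Avon wins 22–13.
Elmhurst vs Dover: Elmhurst wins 18–17.
Harrow vs Claremont: Claremont wins 18–17.
Harrow vs Glendale: Harrow wins 18–17.
Harrow vs Avon: Harrow wins 24–11.
Harrow vs Dover: Harrow wins 24–11.
Claremont vs Glendale: Glendale wins 24–11.
Claremont vs Avon: Avon wins 28–7.
Claremont vs Dover: Claremont wins 28–7.
Glendale vs Avon: Avon wins 22–13.
Glendale vs Dover: Glendale wins 28–7.
Avon vs Dover: Avon wins 22–13.
No candidate beats all others: Elmhurst beats Claremont beats Harrow beats Elmhurst, a majority cycle.

No Condorcet winner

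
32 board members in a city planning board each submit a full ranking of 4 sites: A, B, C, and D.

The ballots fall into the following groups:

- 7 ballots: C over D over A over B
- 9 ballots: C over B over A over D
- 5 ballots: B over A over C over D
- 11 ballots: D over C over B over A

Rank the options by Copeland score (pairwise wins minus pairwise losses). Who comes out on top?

C

Pairwise results:
  A vs B: B wins 25–7.
  A vs C: C wins 27–5.
  A vs D: D wins 18–14.
  B vs C: C wins 27–5.
  B vs D: D wins 18–14.
  C vs D: C wins 21–11.
Copeland scores (wins − losses):
  A: 0 − 3 = -3
  B: 1 − 2 = -1
  C: 3 − 0 = 3
  D: 2 − 1 = 1
C has the best Copeland score.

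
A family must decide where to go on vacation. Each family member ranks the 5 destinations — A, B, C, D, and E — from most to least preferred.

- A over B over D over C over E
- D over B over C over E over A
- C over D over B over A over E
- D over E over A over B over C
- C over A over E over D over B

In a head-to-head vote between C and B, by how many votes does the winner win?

Ballots ranking C above B: 2.
Ballots ranking B above C: 3.
B wins 3–2, a margin of 1.

1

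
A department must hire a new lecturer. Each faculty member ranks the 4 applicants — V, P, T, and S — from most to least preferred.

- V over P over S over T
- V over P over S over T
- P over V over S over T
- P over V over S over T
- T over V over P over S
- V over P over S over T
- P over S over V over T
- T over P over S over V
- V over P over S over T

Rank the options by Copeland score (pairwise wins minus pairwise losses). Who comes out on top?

Pairwise results:
  V vs P: V wins 5–4.
  V vs T: V wins 7–2.
  V vs S: V wins 7–2.
  P vs T: P wins 7–2.
  P vs S: P wins 9–0.
  T vs S: S wins 7–2.
Copeland scores (wins − losses):
  V: 3 − 0 = 3
  P: 2 − 1 = 1
  T: 0 − 3 = -3
  S: 1 − 2 = -1
V has the best Copeland score.

V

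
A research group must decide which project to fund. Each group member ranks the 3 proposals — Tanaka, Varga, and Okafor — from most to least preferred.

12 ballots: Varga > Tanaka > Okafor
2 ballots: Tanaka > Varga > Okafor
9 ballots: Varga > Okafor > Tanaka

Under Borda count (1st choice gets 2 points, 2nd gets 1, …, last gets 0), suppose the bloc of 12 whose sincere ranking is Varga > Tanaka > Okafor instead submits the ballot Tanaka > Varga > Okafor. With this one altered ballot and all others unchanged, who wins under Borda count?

Borda totals with the altered ballot: Tanaka 28, Varga 32, Okafor 9.
The winner is unchanged: still Varga.

Varga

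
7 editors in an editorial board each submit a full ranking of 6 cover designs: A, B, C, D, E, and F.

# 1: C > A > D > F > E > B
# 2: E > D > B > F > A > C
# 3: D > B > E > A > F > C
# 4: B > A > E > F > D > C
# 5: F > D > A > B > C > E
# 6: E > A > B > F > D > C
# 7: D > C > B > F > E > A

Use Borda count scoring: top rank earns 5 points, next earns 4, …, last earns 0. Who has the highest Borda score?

D

Borda scores:
  A: 4 + 1 + 2 + 4 + 3 + 4 + 0 = 18
  B: 0 + 3 + 4 + 5 + 2 + 3 + 3 = 20
  C: 5 + 0 + 0 + 0 + 1 + 0 + 4 = 10
  D: 3 + 4 + 5 + 1 + 4 + 1 + 5 = 23
  E: 1 + 5 + 3 + 3 + 0 + 5 + 1 = 18
  F: 2 + 2 + 1 + 2 + 5 + 2 + 2 = 16
D has the highest total.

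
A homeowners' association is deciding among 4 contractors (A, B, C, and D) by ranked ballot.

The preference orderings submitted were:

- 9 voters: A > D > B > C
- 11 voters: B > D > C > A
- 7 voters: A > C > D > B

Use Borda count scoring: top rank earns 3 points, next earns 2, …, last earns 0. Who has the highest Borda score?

A

Borda scores:
  A: 9·3 + 11·0 + 7·3 = 48
  B: 9·1 + 11·3 + 7·0 = 42
  C: 9·0 + 11·1 + 7·2 = 25
  D: 9·2 + 11·2 + 7·1 = 47
A has the highest total.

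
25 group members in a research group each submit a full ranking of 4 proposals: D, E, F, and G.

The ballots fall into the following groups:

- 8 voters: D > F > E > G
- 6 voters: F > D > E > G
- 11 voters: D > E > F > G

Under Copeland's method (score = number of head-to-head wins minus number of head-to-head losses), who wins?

D

Pairwise results:
  D vs E: D wins 25–0.
  D vs F: D wins 19–6.
  D vs G: D wins 25–0.
  E vs F: F wins 14–11.
  E vs G: E wins 25–0.
  F vs G: F wins 25–0.
Copeland scores (wins − losses):
  D: 3 − 0 = 3
  E: 1 − 2 = -1
  F: 2 − 1 = 1
  G: 0 − 3 = -3
D has the best Copeland score.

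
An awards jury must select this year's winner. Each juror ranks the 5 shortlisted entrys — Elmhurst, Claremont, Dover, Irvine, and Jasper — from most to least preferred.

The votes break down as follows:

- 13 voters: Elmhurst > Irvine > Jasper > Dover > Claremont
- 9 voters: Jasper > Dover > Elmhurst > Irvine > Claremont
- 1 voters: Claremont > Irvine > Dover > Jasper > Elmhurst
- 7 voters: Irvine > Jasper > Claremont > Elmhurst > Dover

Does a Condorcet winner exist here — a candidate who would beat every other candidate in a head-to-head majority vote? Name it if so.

Head-to-head results (30 voters total):
Elmhurst vs Claremont: Elmhurst wins 22–8.
Elmhurst vs Dover: Elmhurst wins 20–10.
Elmhurst vs Irvine: Elmhurst wins 22–8.
Elmhurst vs Jasper: Jasper wins 17–13.
Claremont vs Dover: Dover wins 22–8.
Claremont vs Irvine: Irvine wins 29–1.
Claremont vs Jasper: Jasper wins 29–1.
Dover vs Irvine: Irvine wins 21–9.
Dover vs Jasper: Jasper wins 29–1.
Irvine vs Jasper: Irvine wins 21–9.
No candidate beats all others: Elmhurst beats Irvine beats Jasper beats Elmhurst, a majority cycle.

No Condorcet winner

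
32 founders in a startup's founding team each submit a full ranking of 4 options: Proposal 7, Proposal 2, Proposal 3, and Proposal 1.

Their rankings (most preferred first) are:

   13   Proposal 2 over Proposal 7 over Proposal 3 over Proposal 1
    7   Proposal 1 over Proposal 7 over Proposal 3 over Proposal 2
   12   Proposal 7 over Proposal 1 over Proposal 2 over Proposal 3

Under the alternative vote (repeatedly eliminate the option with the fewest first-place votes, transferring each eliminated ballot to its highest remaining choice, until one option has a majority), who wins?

Proposal 7

Round 1: Proposal 2 13, Proposal 7 12, Proposal 1 7, Proposal 3 0. Proposal 3 has the fewest and is eliminated.
Round 2: Proposal 2 13, Proposal 7 12, Proposal 1 7. Proposal 1 has the fewest and is eliminated.
Round 3: Proposal 7 19, Proposal 2 13. Proposal 7 has a majority.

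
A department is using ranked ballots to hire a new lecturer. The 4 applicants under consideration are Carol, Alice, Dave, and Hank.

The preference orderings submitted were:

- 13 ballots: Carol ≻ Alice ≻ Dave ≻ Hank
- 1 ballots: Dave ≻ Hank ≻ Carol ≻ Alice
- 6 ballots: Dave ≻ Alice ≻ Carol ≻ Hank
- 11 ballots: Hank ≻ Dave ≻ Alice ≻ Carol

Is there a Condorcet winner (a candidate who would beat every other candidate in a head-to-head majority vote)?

Head-to-head results (31 voters total):
Carol vs Alice: Alice wins 17–14.
Carol vs Dave: Dave wins 18–13.
Carol vs Hank: Carol wins 19–12.
Alice vs Dave: Dave wins 18–13.
Alice vs Hank: Alice wins 19–12.
Dave vs Hank: Dave wins 20–11.
Dave beats each rival — Carol (18–13), Alice (18–13), Hank (20–11) — so Dave is the Condorcet winner.

Yes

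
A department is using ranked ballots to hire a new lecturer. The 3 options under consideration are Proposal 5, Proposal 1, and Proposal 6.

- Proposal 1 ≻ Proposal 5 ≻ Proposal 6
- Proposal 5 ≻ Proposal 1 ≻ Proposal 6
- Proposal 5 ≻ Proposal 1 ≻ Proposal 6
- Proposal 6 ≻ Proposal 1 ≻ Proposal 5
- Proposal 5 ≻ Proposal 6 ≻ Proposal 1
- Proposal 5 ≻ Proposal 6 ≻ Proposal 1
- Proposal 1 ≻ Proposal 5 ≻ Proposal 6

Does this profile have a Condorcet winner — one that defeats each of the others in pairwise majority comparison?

Head-to-head results (7 voters total):
Proposal 5 vs Proposal 1: Proposal 5 wins 4–3.
Proposal 5 vs Proposal 6: Proposal 5 wins 6–1.
Proposal 1 vs Proposal 6: Proposal 1 wins 4–3.
Proposal 5 beats each rival — Proposal 1 (4–3), Proposal 6 (6–1) — so Proposal 5 is the Condorcet winner.

Yes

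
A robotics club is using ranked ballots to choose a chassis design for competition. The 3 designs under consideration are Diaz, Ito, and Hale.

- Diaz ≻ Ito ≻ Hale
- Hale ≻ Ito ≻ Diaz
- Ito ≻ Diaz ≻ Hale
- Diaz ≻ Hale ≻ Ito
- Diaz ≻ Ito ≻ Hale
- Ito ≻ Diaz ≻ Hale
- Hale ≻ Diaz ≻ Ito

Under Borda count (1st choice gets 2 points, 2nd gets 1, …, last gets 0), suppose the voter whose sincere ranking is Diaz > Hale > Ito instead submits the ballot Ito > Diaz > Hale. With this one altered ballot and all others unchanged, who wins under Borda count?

Ito

Borda totals with the altered ballot: Diaz 8, Ito 9, Hale 4.
The switch changes the winner from Diaz to Ito.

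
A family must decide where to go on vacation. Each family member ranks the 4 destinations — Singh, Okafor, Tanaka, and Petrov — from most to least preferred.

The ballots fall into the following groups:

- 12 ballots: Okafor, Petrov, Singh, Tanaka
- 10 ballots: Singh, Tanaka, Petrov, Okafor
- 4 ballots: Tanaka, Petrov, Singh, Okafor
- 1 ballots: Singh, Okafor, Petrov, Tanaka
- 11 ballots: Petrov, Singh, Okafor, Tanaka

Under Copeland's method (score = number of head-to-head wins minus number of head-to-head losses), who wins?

Petrov

Pairwise results:
  Singh vs Okafor: Singh wins 26–12.
  Singh vs Tanaka: Singh wins 34–4.
  Singh vs Petrov: Petrov wins 27–11.
  Okafor vs Tanaka: Okafor wins 24–14.
  Okafor vs Petrov: Petrov wins 25–13.
  Tanaka vs Petrov: Petrov wins 24–14.
Copeland scores (wins − losses):
  Singh: 2 − 1 = 1
  Okafor: 1 − 2 = -1
  Tanaka: 0 − 3 = -3
  Petrov: 3 − 0 = 3
Petrov has the best Copeland score.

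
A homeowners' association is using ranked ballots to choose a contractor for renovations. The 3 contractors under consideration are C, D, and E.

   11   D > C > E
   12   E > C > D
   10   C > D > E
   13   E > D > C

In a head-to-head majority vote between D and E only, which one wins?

E

Ballots ranking D above E: 11+10 = 21.
Ballots ranking E above D: 12+13 = 25.
E wins the head-to-head, 25–21.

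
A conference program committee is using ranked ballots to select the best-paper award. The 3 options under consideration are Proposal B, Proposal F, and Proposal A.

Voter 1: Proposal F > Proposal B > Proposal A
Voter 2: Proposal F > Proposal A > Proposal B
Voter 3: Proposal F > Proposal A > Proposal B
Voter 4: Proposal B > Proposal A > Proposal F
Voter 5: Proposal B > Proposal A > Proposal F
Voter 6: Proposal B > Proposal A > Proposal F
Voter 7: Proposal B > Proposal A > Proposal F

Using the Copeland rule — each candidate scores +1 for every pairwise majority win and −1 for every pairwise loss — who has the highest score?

Pairwise results:
  Proposal B vs Proposal F: Proposal B wins 4–3.
  Proposal B vs Proposal A: Proposal B wins 5–2.
  Proposal F vs Proposal A: Proposal A wins 4–3.
Copeland scores (wins − losses):
  Proposal B: 2 − 0 = 2
  Proposal F: 0 − 2 = -2
  Proposal A: 1 − 1 = 0
Proposal B has the best Copeland score.

Proposal B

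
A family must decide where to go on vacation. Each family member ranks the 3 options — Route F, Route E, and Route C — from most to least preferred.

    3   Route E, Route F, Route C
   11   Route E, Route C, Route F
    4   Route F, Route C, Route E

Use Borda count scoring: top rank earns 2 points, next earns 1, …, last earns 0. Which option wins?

Route E

Borda scores:
  Route F: 3·1 + 11·0 + 4·2 = 11
  Route E: 3·2 + 11·2 + 4·0 = 28
  Route C: 3·0 + 11·1 + 4·1 = 15
Route E has the highest total.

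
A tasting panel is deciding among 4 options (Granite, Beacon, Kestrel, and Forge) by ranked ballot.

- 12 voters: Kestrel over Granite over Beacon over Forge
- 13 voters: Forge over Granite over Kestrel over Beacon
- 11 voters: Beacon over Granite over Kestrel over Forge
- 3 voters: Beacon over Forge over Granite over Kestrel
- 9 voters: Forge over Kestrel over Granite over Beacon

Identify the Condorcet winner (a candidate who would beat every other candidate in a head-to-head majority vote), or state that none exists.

Head-to-head results (48 voters total):
Granite vs Beacon: Granite wins 34–14.
Granite vs Kestrel: Granite wins 27–21.
Granite vs Forge: Forge wins 25–23.
Beacon vs Kestrel: Kestrel wins 34–14.
Beacon vs Forge: Beacon wins 26–22.
Kestrel vs Forge: Forge wins 25–23.
No candidate beats all others: Granite beats Beacon beats Forge beats Granite, a majority cycle.

None — there is no Condorcet winner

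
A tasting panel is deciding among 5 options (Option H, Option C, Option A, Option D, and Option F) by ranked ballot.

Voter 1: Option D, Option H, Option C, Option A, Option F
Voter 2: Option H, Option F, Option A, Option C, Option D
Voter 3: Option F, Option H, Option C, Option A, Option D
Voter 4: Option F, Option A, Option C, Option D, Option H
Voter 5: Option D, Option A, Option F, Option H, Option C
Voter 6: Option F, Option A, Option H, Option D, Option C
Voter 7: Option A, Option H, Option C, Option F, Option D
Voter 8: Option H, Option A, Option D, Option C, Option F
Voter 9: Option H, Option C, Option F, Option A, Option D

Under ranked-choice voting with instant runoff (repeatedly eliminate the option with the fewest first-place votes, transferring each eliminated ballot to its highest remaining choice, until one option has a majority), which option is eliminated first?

Round 1: Option H 3, Option F 3, Option D 2, Option A 1, Option C 0. Option C has the fewest and is eliminated.
Round 2: Option H 3, Option F 3, Option D 2, Option A 1. Option A has the fewest and is eliminated.
Round 3: Option H 4, Option F 3, Option D 2. Option D has the fewest and is eliminated.
Round 4: Option H 5, Option F 4. Option H has a majority.

Option C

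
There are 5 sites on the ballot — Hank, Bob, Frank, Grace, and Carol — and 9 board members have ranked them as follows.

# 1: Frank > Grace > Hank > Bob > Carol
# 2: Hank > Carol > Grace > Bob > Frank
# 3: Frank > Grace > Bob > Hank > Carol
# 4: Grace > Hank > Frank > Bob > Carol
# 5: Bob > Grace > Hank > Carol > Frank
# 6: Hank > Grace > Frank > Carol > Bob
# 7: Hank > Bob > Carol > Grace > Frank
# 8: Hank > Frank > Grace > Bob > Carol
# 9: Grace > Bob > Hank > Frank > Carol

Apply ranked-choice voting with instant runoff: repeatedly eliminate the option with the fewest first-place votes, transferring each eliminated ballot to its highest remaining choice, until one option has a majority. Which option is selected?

Grace

Round 1: Hank 4, Frank 2, Grace 2, Bob 1, Carol 0. Carol has the fewest and is eliminated.
Round 2: Hank 4, Frank 2, Grace 2, Bob 1. Bob has the fewest and is eliminated.
Round 3: Hank 4, Grace 3, Frank 2. Frank has the fewest and is eliminated.
Round 4: Grace 5, Hank 4. Grace has a majority.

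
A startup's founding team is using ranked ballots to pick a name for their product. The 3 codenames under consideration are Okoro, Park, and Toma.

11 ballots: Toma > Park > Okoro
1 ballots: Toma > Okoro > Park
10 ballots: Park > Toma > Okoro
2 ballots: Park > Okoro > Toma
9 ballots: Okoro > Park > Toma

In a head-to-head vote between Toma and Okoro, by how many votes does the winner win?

Ballots ranking Toma above Okoro: 11+1+10 = 22.
Ballots ranking Okoro above Toma: 2+9 = 11.
Toma wins 22–11, a margin of 11.

11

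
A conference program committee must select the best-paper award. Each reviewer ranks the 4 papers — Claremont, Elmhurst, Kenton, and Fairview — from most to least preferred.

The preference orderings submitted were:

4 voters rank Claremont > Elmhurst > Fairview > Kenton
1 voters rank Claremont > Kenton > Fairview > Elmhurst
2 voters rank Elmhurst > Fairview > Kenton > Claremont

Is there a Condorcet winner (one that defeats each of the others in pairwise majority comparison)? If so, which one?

Claremont

Head-to-head results (7 voters total):
Claremont vs Elmhurst: Claremont wins 5–2.
Claremont vs Kenton: Claremont wins 5–2.
Claremont vs Fairview: Claremont wins 5–2.
Elmhurst vs Kenton: Elmhurst wins 6–1.
Elmhurst vs Fairview: Elmhurst wins 6–1.
Kenton vs Fairview: Fairview wins 6–1.
Claremont beats each rival — Elmhurst (5–2), Kenton (5–2), Fairview (5–2) — so Claremont is the Condorcet winner.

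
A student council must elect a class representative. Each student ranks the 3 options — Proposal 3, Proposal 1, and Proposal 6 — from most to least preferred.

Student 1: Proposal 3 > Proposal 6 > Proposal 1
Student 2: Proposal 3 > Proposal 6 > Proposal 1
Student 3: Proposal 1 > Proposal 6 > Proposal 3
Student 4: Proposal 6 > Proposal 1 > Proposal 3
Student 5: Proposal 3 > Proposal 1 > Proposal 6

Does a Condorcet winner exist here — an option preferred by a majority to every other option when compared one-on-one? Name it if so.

Head-to-head results (5 voters total):
Proposal 3 vs Proposal 1: Proposal 3 wins 3–2.
Proposal 3 vs Proposal 6: Proposal 3 wins 3–2.
Proposal 1 vs Proposal 6: Proposal 6 wins 3–2.
Proposal 3 beats each rival — Proposal 1 (3–2), Proposal 6 (3–2) — so Proposal 3 is the Condorcet winner.

Proposal 3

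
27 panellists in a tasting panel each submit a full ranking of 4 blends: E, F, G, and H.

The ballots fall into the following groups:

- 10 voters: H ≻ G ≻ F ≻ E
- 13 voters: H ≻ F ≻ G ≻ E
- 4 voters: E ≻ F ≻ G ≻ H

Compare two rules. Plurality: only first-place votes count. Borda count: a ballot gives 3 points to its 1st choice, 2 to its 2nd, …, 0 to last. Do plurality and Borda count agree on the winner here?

Plurality first-place counts: E 4, F 0, G 0, H 23 → H.
Borda totals: E 12, F 44, G 37, H 69 → H.
The two rules agree on H.

Yes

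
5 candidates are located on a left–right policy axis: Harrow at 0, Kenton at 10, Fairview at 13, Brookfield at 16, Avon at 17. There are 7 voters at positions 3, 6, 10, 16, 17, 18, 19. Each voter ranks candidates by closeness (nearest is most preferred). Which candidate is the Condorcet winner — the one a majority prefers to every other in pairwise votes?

With single-peaked preferences on a line, the Condorcet winner is the candidate closest to the median voter.
The median voter (position 16) is closest to Brookfield at 16.
Check: Brookfield vs Harrow — voters closer to Brookfield: 5 of 7.

Brookfield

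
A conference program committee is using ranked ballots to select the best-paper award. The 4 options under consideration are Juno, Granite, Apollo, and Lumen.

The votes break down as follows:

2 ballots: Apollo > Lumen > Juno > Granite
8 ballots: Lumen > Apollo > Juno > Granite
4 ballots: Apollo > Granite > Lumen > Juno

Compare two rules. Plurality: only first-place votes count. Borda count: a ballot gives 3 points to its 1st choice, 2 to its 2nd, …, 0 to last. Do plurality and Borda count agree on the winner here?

No

Plurality first-place counts: Juno 0, Granite 0, Apollo 6, Lumen 8 → Lumen.
Borda totals: Juno 10, Granite 8, Apollo 34, Lumen 32 → Apollo.
The two rules disagree: plurality picks Lumen, Borda picks Apollo.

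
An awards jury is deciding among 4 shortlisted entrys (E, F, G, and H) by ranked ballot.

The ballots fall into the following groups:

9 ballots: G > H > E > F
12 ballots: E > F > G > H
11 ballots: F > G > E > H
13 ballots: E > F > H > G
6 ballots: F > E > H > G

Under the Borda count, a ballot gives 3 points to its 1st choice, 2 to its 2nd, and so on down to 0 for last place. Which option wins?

Borda scores:
  E: 9·1 + 12·3 + 11·1 + 13·3 + 6·2 = 107
  F: 9·0 + 12·2 + 11·3 + 13·2 + 6·3 = 101
  G: 9·3 + 12·1 + 11·2 + 13·0 + 6·0 = 61
  H: 9·2 + 12·0 + 11·0 + 13·1 + 6·1 = 37
E has the highest total.

E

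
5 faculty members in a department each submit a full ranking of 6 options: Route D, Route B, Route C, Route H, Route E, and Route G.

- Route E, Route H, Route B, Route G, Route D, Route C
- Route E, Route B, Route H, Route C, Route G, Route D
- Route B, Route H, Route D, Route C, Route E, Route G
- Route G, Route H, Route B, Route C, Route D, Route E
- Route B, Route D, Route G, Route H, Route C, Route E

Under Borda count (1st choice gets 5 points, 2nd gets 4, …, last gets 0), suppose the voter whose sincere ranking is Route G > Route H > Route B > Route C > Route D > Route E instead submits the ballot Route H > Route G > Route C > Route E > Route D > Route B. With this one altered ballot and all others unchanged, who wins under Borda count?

Route H

Borda totals with the altered ballot: Route D 9, Route B 17, Route C 8, Route H 18, Route E 13, Route G 10.
The switch changes the winner from Route B to Route H.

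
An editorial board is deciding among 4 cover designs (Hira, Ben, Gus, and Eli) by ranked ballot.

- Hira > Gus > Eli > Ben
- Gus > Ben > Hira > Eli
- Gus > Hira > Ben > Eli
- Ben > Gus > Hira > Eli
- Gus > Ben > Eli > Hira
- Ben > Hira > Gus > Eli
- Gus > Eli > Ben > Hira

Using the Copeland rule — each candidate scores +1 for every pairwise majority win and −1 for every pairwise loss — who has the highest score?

Pairwise results:
  Hira vs Ben: Ben wins 5–2.
  Hira vs Gus: Gus wins 5–2.
  Hira vs Eli: Hira wins 5–2.
  Ben vs Gus: Gus wins 5–2.
  Ben vs Eli: Ben wins 5–2.
  Gus vs Eli: Gus wins 7–0.
Copeland scores (wins − losses):
  Hira: 1 − 2 = -1
  Ben: 2 − 1 = 1
  Gus: 3 − 0 = 3
  Eli: 0 − 3 = -3
Gus has the best Copeland score.

Gus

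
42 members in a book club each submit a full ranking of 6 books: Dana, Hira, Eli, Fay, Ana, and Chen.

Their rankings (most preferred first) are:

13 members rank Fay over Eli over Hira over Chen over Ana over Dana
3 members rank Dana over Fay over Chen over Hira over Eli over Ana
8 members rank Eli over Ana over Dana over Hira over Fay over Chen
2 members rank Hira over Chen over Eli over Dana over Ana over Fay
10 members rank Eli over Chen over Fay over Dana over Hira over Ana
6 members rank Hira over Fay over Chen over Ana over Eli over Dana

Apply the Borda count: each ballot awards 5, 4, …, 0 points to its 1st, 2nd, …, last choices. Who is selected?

Borda scores:
  Dana: 13·0 + 3·5 + 8·3 + 2·2 + 10·2 + 6·0 = 63
  Hira: 13·3 + 3·2 + 8·2 + 2·5 + 10·1 + 6·5 = 111
  Eli: 13·4 + 3·1 + 8·5 + 2·3 + 10·5 + 6·1 = 157
  Fay: 13·5 + 3·4 + 8·1 + 2·0 + 10·3 + 6·4 = 139
  Ana: 13·1 + 3·0 + 8·4 + 2·1 + 10·0 + 6·2 = 59
  Chen: 13·2 + 3·3 + 8·0 + 2·4 + 10·4 + 6·3 = 101
Eli has the highest total.

Eli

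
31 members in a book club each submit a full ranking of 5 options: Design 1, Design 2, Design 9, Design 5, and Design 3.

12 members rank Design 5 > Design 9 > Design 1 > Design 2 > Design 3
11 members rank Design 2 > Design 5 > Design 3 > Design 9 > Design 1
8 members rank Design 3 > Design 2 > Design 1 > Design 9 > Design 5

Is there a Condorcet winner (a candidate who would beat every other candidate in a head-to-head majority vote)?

Yes

Head-to-head results (31 voters total):
Design 1 vs Design 2: Design 2 wins 19–12.
Design 1 vs Design 9: Design 9 wins 23–8.
Design 1 vs Design 5: Design 5 wins 23–8.
Design 1 vs Design 3: Design 3 wins 19–12.
Design 2 vs Design 9: Design 2 wins 19–12.
Design 2 vs Design 5: Design 2 wins 19–12.
Design 2 vs Design 3: Design 2 wins 23–8.
Design 9 vs Design 5: Design 5 wins 23–8.
Design 9 vs Design 3: Design 3 wins 19–12.
Design 5 vs Design 3: Design 5 wins 23–8.
Design 2 beats each rival — Design 1 (19–12), Design 9 (19–12), Design 5 (19–12), Design 3 (23–8) — so Design 2 is the Condorcet winner.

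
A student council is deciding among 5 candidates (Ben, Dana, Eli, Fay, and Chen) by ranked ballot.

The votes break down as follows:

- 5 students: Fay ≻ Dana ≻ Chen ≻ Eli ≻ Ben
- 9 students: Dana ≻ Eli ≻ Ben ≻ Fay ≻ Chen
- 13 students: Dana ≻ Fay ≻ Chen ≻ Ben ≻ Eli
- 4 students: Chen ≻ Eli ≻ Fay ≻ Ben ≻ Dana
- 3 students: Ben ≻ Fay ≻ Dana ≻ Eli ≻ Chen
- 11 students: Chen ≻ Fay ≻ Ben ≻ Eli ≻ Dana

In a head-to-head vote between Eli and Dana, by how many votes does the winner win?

Ballots ranking Eli above Dana: 4+11 = 15.
Ballots ranking Dana above Eli: 5+9+13+3 = 30.
Dana wins 30–15, a margin of 15.

15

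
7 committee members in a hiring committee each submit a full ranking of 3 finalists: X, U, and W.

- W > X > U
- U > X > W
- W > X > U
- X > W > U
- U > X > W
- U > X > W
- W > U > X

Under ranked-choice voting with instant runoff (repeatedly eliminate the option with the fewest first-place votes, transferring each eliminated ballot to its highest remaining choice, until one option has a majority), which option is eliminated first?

Round 1: U 3, W 3, X 1. X has the fewest and is eliminated.
Round 2: W 4, U 3. W has a majority.

X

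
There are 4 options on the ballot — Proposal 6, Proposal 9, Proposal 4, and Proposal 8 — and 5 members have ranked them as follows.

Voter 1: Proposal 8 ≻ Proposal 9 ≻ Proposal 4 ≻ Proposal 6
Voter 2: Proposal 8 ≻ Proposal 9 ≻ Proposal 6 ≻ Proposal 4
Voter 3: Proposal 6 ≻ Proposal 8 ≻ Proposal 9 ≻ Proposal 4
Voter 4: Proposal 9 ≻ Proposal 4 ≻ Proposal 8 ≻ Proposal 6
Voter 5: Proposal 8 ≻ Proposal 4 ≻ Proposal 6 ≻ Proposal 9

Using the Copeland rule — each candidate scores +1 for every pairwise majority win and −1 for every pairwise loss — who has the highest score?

Proposal 8

Pairwise results:
  Proposal 6 vs Proposal 9: Proposal 9 wins 3–2.
  Proposal 6 vs Proposal 4: Proposal 4 wins 3–2.
  Proposal 6 vs Proposal 8: Proposal 8 wins 4–1.
  Proposal 9 vs Proposal 4: Proposal 9 wins 4–1.
  Proposal 9 vs Proposal 8: Proposal 8 wins 4–1.
  Proposal 4 vs Proposal 8: Proposal 8 wins 4–1.
Copeland scores (wins − losses):
  Proposal 6: 0 − 3 = -3
  Proposal 9: 2 − 1 = 1
  Proposal 4: 1 − 2 = -1
  Proposal 8: 3 − 0 = 3
Proposal 8 has the best Copeland score.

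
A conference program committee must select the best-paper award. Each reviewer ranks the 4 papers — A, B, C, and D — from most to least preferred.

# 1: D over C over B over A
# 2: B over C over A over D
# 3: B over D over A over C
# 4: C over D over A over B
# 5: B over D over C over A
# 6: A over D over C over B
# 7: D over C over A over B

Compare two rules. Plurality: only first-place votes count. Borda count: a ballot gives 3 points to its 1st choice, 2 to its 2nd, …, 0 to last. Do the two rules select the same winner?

No

Plurality first-place counts: A 1, B 3, C 1, D 2 → B.
Borda totals: A 7, B 10, C 11, D 14 → D.
The two rules disagree: plurality picks B, Borda picks D.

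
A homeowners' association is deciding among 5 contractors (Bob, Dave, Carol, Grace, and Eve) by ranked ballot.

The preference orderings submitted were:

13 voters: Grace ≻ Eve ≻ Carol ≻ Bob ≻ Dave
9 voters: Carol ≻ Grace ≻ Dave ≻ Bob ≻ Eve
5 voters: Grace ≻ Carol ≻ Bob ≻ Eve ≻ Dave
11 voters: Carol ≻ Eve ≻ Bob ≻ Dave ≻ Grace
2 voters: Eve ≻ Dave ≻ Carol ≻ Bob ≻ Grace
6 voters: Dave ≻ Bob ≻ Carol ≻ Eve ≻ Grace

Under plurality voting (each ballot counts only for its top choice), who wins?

Carol

First-place vote totals:
  Bob: 0
  Dave: 6
  Carol: 20
  Grace: 18
  Eve: 2
Carol has the most first-place votes.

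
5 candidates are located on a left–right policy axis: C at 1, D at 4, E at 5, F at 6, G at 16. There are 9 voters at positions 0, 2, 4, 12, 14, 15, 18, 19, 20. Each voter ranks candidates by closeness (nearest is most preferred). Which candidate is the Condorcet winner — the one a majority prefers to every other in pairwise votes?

With single-peaked preferences on a line, the Condorcet winner is the candidate closest to the median voter.
The median voter (position 14) is closest to G at 16.
Check: G vs D — voters closer to G: 6 of 9.

G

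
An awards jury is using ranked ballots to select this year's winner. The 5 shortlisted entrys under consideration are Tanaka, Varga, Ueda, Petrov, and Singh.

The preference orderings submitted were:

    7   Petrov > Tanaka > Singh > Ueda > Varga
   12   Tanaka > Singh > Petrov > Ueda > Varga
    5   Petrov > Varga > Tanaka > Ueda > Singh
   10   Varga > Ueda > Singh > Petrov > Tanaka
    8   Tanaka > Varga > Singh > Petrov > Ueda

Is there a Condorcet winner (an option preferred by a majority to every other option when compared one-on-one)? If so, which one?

There is no Condorcet winner

Head-to-head results (42 voters total):
Tanaka vs Varga: Tanaka wins 27–15.
Tanaka vs Ueda: Tanaka wins 32–10.
Tanaka vs Petrov: Petrov wins 22–20.
Tanaka vs Singh: Tanaka wins 32–10.
Varga vs Ueda: Varga wins 23–19.
Varga vs Petrov: Petrov wins 24–18.
Varga vs Singh: Varga wins 23–19.
Ueda vs Petrov: Petrov wins 32–10.
Ueda vs Singh: Singh wins 27–15.
Petrov vs Singh: Singh wins 30–12.
No candidate beats all others: Tanaka beats Singh beats Petrov beats Tanaka, a majority cycle.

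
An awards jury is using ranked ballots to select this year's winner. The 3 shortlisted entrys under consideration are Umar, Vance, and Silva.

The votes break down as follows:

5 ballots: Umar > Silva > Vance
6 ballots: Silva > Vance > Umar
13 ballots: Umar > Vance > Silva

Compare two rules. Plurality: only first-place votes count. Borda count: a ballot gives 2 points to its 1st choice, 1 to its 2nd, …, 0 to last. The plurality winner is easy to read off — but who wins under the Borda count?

Plurality first-place counts: Umar 18, Vance 0, Silva 6 → Umar.
Borda totals: Umar 36, Vance 19, Silva 17 → Umar.

Umar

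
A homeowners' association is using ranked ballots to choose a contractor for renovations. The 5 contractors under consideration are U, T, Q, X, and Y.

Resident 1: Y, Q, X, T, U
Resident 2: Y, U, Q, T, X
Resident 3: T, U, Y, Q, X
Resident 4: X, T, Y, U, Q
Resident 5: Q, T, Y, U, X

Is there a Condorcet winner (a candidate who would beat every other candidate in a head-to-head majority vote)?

No

Head-to-head results (5 voters total):
U vs T: T wins 4–1.
U vs Q: U wins 3–2.
U vs X: U wins 3–2.
U vs Y: Y wins 4–1.
T vs Q: Q wins 3–2.
T vs X: T wins 3–2.
T vs Y: T wins 3–2.
Q vs X: Q wins 4–1.
Q vs Y: Y wins 4–1.
X vs Y: Y wins 4–1.
No candidate beats all others: U beats Q beats T beats U, a majority cycle.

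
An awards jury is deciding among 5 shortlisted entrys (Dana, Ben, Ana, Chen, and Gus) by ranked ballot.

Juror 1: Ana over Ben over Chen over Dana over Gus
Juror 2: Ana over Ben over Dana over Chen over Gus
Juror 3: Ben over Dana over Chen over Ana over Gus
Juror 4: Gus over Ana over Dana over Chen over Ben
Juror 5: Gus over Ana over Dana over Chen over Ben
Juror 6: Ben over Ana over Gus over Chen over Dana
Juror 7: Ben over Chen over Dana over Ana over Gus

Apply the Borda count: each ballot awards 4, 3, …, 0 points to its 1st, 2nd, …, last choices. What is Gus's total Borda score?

Borda scores:
  Dana: 1 + 2 + 3 + 2 + 2 + 0 + 2 = 12
  Ben: 3 + 3 + 4 + 0 + 0 + 4 + 4 = 18
  Ana: 4 + 4 + 1 + 3 + 3 + 3 + 1 = 19
  Chen: 2 + 1 + 2 + 1 + 1 + 1 + 3 = 11
  Gus: 0 + 0 + 0 + 4 + 4 + 2 + 0 = 10

10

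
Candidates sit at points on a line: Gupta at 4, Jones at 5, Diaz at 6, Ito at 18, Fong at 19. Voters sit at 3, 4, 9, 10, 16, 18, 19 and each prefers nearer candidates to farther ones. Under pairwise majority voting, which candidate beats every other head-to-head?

Diaz

With single-peaked preferences on a line, the Condorcet winner is the candidate closest to the median voter.
The median voter (position 10) is closest to Diaz at 6.
Check: Diaz vs Ito — voters closer to Diaz: 4 of 7.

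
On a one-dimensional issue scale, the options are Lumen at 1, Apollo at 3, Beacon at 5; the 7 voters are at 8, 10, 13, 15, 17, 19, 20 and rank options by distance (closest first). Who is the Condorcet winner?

With single-peaked preferences on a line, the Condorcet winner is the candidate closest to the median voter.
The median voter (position 15) is closest to Beacon at 5.
Check: Beacon vs Apollo — voters closer to Beacon: 7 of 7.

Beacon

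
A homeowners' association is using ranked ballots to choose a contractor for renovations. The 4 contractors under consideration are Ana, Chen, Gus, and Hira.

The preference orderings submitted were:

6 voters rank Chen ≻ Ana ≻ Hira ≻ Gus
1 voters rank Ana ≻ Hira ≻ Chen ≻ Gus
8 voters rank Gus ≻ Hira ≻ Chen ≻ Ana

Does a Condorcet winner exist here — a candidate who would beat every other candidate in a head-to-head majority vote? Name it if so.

Gus

Head-to-head results (15 voters total):
Ana vs Chen: Chen wins 14–1.
Ana vs Gus: Gus wins 8–7.
Ana vs Hira: Hira wins 8–7.
Chen vs Gus: Gus wins 8–7.
Chen vs Hira: Hira wins 9–6.
Gus vs Hira: Gus wins 8–7.
Gus beats each rival — Ana (8–7), Chen (8–7), Hira (8–7) — so Gus is the Condorcet winner.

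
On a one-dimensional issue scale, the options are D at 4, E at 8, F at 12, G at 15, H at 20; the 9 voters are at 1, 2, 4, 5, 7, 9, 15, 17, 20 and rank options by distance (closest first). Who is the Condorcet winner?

With single-peaked preferences on a line, the Condorcet winner is the candidate closest to the median voter.
The median voter (position 7) is closest to E at 8.
Check: E vs H — voters closer to E: 6 of 9.

E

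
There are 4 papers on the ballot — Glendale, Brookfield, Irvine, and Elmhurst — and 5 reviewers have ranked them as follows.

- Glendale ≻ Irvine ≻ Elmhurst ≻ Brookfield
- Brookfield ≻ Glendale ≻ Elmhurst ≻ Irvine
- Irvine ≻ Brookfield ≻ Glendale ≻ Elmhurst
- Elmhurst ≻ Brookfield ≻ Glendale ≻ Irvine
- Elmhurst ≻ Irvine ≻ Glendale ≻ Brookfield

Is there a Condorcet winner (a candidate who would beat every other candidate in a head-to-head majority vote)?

No

Head-to-head results (5 voters total):
Glendale vs Brookfield: Brookfield wins 3–2.
Glendale vs Irvine: Glendale wins 3–2.
Glendale vs Elmhurst: Glendale wins 3–2.
Brookfield vs Irvine: Irvine wins 3–2.
Brookfield vs Elmhurst: Elmhurst wins 3–2.
Irvine vs Elmhurst: Elmhurst wins 3–2.
No candidate beats all others: Glendale beats Irvine beats Brookfield beats Glendale, a majority cycle.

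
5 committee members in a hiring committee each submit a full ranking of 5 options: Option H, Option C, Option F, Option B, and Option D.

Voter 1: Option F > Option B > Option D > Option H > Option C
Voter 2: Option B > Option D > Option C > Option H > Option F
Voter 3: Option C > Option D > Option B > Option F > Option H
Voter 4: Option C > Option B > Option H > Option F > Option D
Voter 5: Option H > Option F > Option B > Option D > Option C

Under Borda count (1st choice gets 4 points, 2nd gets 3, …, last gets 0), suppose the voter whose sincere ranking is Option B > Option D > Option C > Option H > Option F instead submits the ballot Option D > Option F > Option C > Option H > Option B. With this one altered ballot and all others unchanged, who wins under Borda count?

Borda totals with the altered ballot: Option H 8, Option C 10, Option F 12, Option B 10, Option D 10.
The switch changes the winner from Option B to Option F.

Option F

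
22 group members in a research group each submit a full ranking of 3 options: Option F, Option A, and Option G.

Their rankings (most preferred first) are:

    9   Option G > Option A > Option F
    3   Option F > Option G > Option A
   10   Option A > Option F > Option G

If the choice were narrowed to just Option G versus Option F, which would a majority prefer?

Option F

Ballots ranking Option G above Option F: 9.
Ballots ranking Option F above Option G: 3+10 = 13.
Option F wins the head-to-head, 13–9.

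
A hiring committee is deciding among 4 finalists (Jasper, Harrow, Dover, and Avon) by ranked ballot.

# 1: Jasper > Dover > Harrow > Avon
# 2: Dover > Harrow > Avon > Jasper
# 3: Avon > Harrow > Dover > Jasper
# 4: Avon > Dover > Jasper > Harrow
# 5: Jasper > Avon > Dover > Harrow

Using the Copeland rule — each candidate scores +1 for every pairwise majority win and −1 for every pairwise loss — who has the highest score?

Avon

Pairwise results:
  Jasper vs Harrow: Jasper wins 3–2.
  Jasper vs Dover: Dover wins 3–2.
  Jasper vs Avon: Avon wins 3–2.
  Harrow vs Dover: Dover wins 4–1.
  Harrow vs Avon: Avon wins 3–2.
  Dover vs Avon: Avon wins 3–2.
Copeland scores (wins − losses):
  Jasper: 1 − 2 = -1
  Harrow: 0 − 3 = -3
  Dover: 2 − 1 = 1
  Avon: 3 − 0 = 3
Avon has the best Copeland score.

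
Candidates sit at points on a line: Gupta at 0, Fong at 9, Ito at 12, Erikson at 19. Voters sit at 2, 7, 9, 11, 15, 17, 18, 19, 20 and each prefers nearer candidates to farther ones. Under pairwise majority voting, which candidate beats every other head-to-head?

With single-peaked preferences on a line, the Condorcet winner is the candidate closest to the median voter.
The median voter (position 15) is closest to Ito at 12.
Check: Ito vs Gupta — voters closer to Ito: 8 of 9.

Ito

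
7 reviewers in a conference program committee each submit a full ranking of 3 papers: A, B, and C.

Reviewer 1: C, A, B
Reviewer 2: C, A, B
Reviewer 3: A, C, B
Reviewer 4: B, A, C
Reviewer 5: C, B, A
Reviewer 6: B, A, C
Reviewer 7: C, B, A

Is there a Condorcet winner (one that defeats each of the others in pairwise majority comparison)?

Yes

Head-to-head results (7 voters total):
A vs B: B wins 4–3.
A vs C: C wins 4–3.
B vs C: C wins 5–2.
C beats each rival — A (4–3), B (5–2) — so C is the Condorcet winner.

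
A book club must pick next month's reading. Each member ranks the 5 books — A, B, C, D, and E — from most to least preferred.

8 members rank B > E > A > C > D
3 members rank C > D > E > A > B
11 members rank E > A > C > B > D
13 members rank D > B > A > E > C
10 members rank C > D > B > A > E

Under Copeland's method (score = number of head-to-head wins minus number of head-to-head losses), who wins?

Pairwise results:
  A vs B: B wins 31–14.
  A vs C: A wins 32–13.
  A vs D: D wins 26–19.
  A vs E: A wins 23–22.
  B vs C: C wins 24–21.
  B vs D: D wins 26–19.
  B vs E: B wins 31–14.
  C vs D: C wins 32–13.
  C vs E: E wins 32–13.
  D vs E: D wins 26–19.
Copeland scores (wins − losses):
  A: 2 − 2 = 0
  B: 2 − 2 = 0
  C: 2 − 2 = 0
  D: 3 − 1 = 2
  E: 1 − 3 = -2
D has the best Copeland score.

D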